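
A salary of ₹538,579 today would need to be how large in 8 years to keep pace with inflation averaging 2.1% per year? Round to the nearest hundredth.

Cumulative price-level factor: (1+2.1%)^8 ≈ 1.1808804608.
Multiplying ₹538,579 by the price-level factor gives the future nominal sum.

₹635,997.42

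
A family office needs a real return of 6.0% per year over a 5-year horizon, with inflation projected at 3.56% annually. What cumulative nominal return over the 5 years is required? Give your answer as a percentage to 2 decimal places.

Required annual nominal rate: (1+6.0%)(1+3.56%) − 1 = 9.7736%.
Cumulative over 5 years: (1 + 0.097736)^5 − 1 ≈ 0.59400.

59.40%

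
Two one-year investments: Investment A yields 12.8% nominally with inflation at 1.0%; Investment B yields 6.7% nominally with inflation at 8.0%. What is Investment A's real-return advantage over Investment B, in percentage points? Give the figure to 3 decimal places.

Investment A real return: 1.128/1.010 − 1 = 11.6832%.
Investment B real return: 1.067/1.080 − 1 = -1.2037%.
Difference: 11.6832 − (-1.2037) = 12.8869 pp.

12.887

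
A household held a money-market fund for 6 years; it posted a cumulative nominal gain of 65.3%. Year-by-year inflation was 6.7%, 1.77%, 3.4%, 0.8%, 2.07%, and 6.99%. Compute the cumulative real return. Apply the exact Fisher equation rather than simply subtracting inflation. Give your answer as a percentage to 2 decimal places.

33.74%

Cumulative inflation factor: 1.067 × 1.0177 × 1.034 × 1.008 × 1.0207 × 1.0699 ≈ 1.23597.
Nominal growth factor: 1.65300. Real growth factor = 1.65300 / 1.23597 ≈ 1.33742.
Total real return ≈ 33.7415%.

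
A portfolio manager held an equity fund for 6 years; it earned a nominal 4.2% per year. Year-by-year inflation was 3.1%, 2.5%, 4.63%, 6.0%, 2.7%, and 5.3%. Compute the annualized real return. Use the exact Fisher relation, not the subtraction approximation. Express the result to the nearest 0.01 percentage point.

0.16%

Cumulative inflation factor: 1.031 × 1.025 × 1.0463 × 1.060 × 1.027 × 1.053 ≈ 1.26749.
Nominal growth factor: 1.27999. Real growth factor = 1.27999 / 1.26749 ≈ 1.00986.
Annualized: 1.00986^(1/6) − 1 ≈ 0.00164.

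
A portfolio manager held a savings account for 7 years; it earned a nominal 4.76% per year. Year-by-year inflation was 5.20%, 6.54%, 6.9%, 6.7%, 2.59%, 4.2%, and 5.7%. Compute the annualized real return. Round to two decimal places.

-0.60%

Cumulative inflation factor: 1.0520 × 1.0654 × 1.069 × 1.067 × 1.0259 × 1.042 × 1.057 ≈ 1.44450.
Nominal growth factor: 1.38474. Real growth factor = 1.38474 / 1.44450 ≈ 0.95863.
Annualized: 0.95863^(1/7) − 1 ≈ -0.00602.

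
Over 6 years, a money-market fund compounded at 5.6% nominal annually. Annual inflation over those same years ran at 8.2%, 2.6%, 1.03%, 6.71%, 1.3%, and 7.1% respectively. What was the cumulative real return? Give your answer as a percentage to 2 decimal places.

6.80%

Cumulative inflation factor: 1.082 × 1.026 × 1.0103 × 1.0671 × 1.013 × 1.071 ≈ 1.29846.
Nominal growth factor: 1.38670. Real growth factor = 1.38670 / 1.29846 ≈ 1.06796.
Total real return ≈ 6.7959%.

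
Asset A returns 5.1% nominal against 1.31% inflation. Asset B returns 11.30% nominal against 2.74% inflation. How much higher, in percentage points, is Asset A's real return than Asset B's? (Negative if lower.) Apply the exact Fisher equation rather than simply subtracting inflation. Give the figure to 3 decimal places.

Asset A real return: 1.051/1.0131 − 1 = 3.7410%.
Asset B real return: 1.1130/1.0274 − 1 = 8.3317%.
Difference: 3.7410 − 8.3317 = -4.5907 pp.

-4.591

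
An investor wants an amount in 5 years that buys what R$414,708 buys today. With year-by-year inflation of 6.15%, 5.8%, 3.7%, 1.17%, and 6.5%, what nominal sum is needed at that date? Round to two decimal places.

Cumulative price-level factor: 1.0615 × 1.058 × 1.037 × 1.0117 × 1.065 ≈ 1.2548325636.
The nominal amount required is R$414,708 scaled up by that factor.

R$520,389.10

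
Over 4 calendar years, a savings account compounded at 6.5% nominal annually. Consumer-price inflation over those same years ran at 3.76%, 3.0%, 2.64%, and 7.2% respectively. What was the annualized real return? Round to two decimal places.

2.27%

Cumulative inflation factor: 1.0376 × 1.030 × 1.0264 × 1.072 ≈ 1.17592.
Nominal growth factor: 1.28647. Real growth factor = 1.28647 / 1.17592 ≈ 1.09401.
Annualized: 1.09401^(1/4) − 1 ≈ 0.02272.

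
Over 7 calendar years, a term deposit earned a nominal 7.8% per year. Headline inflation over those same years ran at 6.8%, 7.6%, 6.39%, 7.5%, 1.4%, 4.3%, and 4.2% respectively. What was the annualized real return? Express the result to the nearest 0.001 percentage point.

2.243%

Cumulative inflation factor: 1.068 × 1.076 × 1.0639 × 1.075 × 1.014 × 1.043 × 1.042 ≈ 1.44838.
Nominal growth factor: 1.69173. Real growth factor = 1.69173 / 1.44838 ≈ 1.16802.
Annualized: 1.16802^(1/7) − 1 ≈ 0.02243.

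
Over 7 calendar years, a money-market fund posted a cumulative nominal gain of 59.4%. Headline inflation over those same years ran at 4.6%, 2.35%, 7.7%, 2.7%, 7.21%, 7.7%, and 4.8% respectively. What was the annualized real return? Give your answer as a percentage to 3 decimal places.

1.534%

Cumulative inflation factor: 1.046 × 1.0235 × 1.077 × 1.027 × 1.0721 × 1.077 × 1.048 ≈ 1.43291.
Nominal growth factor: 1.59400. Real growth factor = 1.59400 / 1.43291 ≈ 1.11242.
Annualized: 1.11242^(1/7) − 1 ≈ 0.01534.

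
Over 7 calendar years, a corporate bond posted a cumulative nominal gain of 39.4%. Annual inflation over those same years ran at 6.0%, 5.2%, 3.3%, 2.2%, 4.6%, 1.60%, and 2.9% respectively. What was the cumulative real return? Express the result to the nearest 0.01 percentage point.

8.28%

Cumulative inflation factor: 1.060 × 1.052 × 1.033 × 1.022 × 1.046 × 1.0160 × 1.029 ≈ 1.28740.
Nominal growth factor: 1.39400. Real growth factor = 1.39400 / 1.28740 ≈ 1.08280.
Total real return ≈ 8.2802%.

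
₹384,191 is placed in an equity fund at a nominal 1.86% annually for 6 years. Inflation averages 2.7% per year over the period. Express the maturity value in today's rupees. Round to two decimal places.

₹365,718.19

Nominal value at maturity: ₹384,191 × (1 + 1.86%)^6 ≈ ₹429,110.58.
Price-level factor over 6 years: (1 + 2.7%)^6 ≈ 1.1733367181.
Dividing the nominal maturity value by the price-level factor gives the value in today's money.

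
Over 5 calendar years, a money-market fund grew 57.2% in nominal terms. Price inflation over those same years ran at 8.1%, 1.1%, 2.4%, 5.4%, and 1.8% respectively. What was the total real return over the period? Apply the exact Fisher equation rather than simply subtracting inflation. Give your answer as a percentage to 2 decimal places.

Cumulative inflation factor: 1.081 × 1.011 × 1.024 × 1.054 × 1.018 ≈ 1.20078.
Nominal growth factor: 1.57200. Real growth factor = 1.57200 / 1.20078 ≈ 1.30914.
Total real return ≈ 30.9144%.

30.91%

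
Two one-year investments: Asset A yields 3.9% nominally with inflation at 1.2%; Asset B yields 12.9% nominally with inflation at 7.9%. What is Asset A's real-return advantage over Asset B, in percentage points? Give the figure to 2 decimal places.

-1.97

Asset A real return: 1.039/1.012 − 1 = 2.668%.
Asset B real return: 1.129/1.079 − 1 = 4.634%.
Difference: 2.668 − 4.634 = -1.966 pp.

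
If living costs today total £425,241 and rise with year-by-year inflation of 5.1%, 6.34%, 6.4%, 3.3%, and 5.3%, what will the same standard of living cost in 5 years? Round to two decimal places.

Cumulative price-level factor: 1.051 × 1.0634 × 1.064 × 1.033 × 1.053 ≈ 1.2935097085.
The nominal amount required is £425,241 scaled up by that factor.

£550,053.36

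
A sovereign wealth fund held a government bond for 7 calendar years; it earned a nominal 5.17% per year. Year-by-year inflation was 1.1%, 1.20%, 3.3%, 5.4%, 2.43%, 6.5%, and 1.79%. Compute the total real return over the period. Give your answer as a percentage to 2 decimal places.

15.05%

Cumulative inflation factor: 1.011 × 1.0120 × 1.033 × 1.054 × 1.0243 × 1.065 × 1.0179 ≈ 1.23696.
Nominal growth factor: 1.42313. Real growth factor = 1.42313 / 1.23696 ≈ 1.15051.
Total real return ≈ 15.0505%.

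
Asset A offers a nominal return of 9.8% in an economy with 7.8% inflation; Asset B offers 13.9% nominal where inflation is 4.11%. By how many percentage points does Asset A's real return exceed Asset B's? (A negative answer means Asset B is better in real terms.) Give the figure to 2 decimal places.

-7.55

Asset A real return: 1.098/1.078 − 1 = 1.855%.
Asset B real return: 1.139/1.0411 − 1 = 9.404%.
Difference: 1.855 − 9.404 = -7.549 pp.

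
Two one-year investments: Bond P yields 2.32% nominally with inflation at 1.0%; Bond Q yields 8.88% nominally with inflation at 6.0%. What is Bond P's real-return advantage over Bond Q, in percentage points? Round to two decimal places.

-1.41

Bond P real return: 1.0232/1.010 − 1 = 1.307%.
Bond Q real return: 1.0888/1.060 − 1 = 2.717%.
Difference: 1.307 − 2.717 = -1.410 pp.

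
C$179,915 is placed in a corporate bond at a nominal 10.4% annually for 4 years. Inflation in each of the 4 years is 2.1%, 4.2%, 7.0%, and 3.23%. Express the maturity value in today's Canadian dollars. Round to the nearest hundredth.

C$227,436.68

Nominal value at maturity: C$179,915 × (1 + 10.4%)^4 ≈ C$267,265.97.
Price-level factor over 4 years: 1.021 × 1.042 × 1.070 × 1.0323 ≈ 1.1751225658.
The maturity value deflated by that factor is the answer in today's purchasing power.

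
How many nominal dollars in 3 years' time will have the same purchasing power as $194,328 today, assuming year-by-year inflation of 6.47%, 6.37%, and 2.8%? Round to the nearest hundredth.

Cumulative price-level factor: 1.0647 × 1.0637 × 1.028 ≈ 1.1642319889.
The nominal amount required is $194,328 scaled up by that factor.

$226,242.87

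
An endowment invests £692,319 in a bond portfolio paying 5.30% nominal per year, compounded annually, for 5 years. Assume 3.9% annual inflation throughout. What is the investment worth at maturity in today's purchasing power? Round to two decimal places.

£740,236.28

Nominal value at maturity: £692,319 × (1 + 5.30%)^5 ≈ £896,289.08.
Price-level factor over 5 years: (1 + 3.9%)^5 ≈ 1.2108148474.
Dividing the nominal maturity value by the price-level factor gives the value in today's money.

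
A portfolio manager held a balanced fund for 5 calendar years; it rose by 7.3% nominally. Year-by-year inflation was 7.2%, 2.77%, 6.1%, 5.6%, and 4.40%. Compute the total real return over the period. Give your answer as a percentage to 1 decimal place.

Cumulative inflation factor: 1.072 × 1.0277 × 1.061 × 1.056 × 1.0440 ≈ 1.28867.
Nominal growth factor: 1.07300. Real growth factor = 1.07300 / 1.28867 ≈ 0.83264.
Total real return ≈ -16.7357%.

-16.7%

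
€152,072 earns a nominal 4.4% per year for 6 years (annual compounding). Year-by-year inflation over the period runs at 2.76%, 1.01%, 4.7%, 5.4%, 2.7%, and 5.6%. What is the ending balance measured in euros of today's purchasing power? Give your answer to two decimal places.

€158,504.69

Nominal value at maturity: €152,072 × (1 + 4.4%)^6 ≈ €196,902.96.
Price-level factor over 6 years: 1.0276 × 1.0101 × 1.047 × 1.054 × 1.027 × 1.056 ≈ 1.2422531912.
The maturity value deflated by that factor is the answer in today's purchasing power.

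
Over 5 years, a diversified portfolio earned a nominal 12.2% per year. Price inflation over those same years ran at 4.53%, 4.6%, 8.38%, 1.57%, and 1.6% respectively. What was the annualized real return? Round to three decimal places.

7.775%

Cumulative inflation factor: 1.0453 × 1.046 × 1.0838 × 1.0157 × 1.016 ≈ 1.22287.
Nominal growth factor: 1.77813. Real growth factor = 1.77813 / 1.22287 ≈ 1.45406.
Annualized: 1.45406^(1/5) − 1 ≈ 0.07775.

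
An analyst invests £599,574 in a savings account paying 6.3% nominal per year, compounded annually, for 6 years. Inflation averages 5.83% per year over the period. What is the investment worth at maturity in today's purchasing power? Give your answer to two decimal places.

Nominal value at maturity: £599,574 × (1 + 6.3%)^6 ≈ £865,052.33.
Price-level factor over 6 years: (1 + 5.83%)^6 ≈ 1.4049238229.
The maturity value deflated by that factor is the answer in today's purchasing power.

£615,728.99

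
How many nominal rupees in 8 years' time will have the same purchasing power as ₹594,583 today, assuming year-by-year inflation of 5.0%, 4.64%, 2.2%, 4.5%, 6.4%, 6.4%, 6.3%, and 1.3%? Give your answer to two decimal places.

Cumulative price-level factor: 1.050 × 1.0464 × 1.022 × 1.045 × 1.064 × 1.064 × 1.063 × 1.013 ≈ 1.4304747033.
Multiplying ₹594,583 by the price-level factor gives the future nominal sum.

₹850,535.94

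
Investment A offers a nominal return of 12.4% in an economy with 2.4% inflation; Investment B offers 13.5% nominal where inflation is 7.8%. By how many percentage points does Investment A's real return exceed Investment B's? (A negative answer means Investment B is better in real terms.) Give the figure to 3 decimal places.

Investment A real return: 1.124/1.024 − 1 = 9.7656%.
Investment B real return: 1.135/1.078 − 1 = 5.2876%.
Difference: 9.7656 − 5.2876 = 4.4780 pp.

4.478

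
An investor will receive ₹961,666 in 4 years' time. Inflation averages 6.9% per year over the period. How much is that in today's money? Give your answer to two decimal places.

₹736,399.43

Price-level factor over 4 years: (1 + 6.9%)^4 ≈ 1.3059027031.
Purchasing power today: ₹961,666 divided by that factor.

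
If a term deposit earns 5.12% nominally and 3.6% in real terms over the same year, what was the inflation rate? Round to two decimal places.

From (1+r_nom) = (1+r_real)(1+π), we get 1+π = (1 + 5.12%)/(1 + 3.6%) = 1.0512/1.036 ≈ 1.01467.
So π ≈ 1.4672%.

1.47%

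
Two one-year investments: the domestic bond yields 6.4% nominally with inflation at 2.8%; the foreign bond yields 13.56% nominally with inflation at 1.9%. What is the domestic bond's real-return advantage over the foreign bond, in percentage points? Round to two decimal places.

The domestic bond real return: 1.064/1.028 − 1 = 3.502%.
The foreign bond real return: 1.1356/1.019 − 1 = 11.443%.
Difference: 3.502 − 11.443 = -7.941 pp.

-7.94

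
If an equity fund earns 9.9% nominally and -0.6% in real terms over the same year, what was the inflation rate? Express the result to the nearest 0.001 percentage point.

10.563%

From (1+r_nom) = (1+r_real)(1+π), we get 1+π = (1 + 9.9%)/(1 − 0.6%) = 1.099/0.994 ≈ 1.10563.
So π ≈ 10.5634%.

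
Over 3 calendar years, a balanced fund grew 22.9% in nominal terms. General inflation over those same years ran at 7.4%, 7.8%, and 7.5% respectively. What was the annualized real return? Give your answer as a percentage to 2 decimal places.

-0.42%

Cumulative inflation factor: 1.074 × 1.078 × 1.075 ≈ 1.24460.
Nominal growth factor: 1.22900. Real growth factor = 1.22900 / 1.24460 ≈ 0.98746.
Annualized: 0.98746^(1/3) − 1 ≈ -0.00420.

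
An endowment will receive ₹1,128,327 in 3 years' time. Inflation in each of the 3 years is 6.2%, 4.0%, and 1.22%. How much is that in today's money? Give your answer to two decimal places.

₹1,009,277.96

Price-level factor over 3 years: 1.062 × 1.040 × 1.0122 = 1.117954656.
Purchasing power today: ₹1,128,327 divided by that factor.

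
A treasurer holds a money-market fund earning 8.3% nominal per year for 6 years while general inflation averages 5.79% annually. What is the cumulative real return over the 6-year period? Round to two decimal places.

15.11%

The annual real rate is (1+8.3%)/(1+5.79%) − 1 = 2.3726%.
Compounded over 6 years: (1 + 0.023726)^6 − 1 ≈ 0.15107.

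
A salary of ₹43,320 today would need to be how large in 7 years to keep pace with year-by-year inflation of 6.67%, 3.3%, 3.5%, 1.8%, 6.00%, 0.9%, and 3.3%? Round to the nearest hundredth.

₹55,566.95

Cumulative price-level factor: 1.0667 × 1.033 × 1.035 × 1.018 × 1.0600 × 1.009 × 1.033 ≈ 1.2827088685.
The nominal amount required is ₹43,320 scaled up by that factor.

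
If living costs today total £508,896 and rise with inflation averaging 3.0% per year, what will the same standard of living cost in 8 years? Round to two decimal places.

£644,654.23

Cumulative price-level factor: (1+3.0%)^8 ≈ 1.2667700814.
The nominal amount required is £508,896 scaled up by that factor.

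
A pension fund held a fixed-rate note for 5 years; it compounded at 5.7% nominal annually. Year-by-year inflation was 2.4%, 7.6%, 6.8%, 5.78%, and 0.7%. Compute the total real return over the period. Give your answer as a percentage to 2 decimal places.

5.26%

Cumulative inflation factor: 1.024 × 1.076 × 1.068 × 1.0578 × 1.007 ≈ 1.25348.
Nominal growth factor: 1.31940. Real growth factor = 1.31940 / 1.25348 ≈ 1.05259.
Total real return ≈ 5.2588%.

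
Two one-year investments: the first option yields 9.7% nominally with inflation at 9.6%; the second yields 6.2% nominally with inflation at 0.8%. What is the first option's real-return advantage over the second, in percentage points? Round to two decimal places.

The first option real return: 1.097/1.096 − 1 = 0.091%.
The second real return: 1.062/1.008 − 1 = 5.357%.
Difference: 0.091 − 5.357 = -5.266 pp.

-5.27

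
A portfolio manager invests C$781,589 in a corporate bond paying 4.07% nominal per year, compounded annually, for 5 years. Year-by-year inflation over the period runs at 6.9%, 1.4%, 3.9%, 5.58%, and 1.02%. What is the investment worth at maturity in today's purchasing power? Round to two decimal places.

C$794,302.60

Nominal value at maturity: C$781,589 × (1 + 4.07%)^5 ≈ C$954,127.06.
Price-level factor over 5 years: 1.069 × 1.014 × 1.039 × 1.0558 × 1.0102 ≈ 1.2012135696.
The maturity value deflated by that factor is the answer in today's purchasing power.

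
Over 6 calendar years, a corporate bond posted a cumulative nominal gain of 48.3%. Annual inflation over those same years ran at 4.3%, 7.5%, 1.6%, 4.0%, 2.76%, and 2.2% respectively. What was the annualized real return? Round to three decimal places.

2.969%

Cumulative inflation factor: 1.043 × 1.075 × 1.016 × 1.040 × 1.0276 × 1.022 ≈ 1.24421.
Nominal growth factor: 1.48300. Real growth factor = 1.48300 / 1.24421 ≈ 1.19192.
Annualized: 1.19192^(1/6) − 1 ≈ 0.02969.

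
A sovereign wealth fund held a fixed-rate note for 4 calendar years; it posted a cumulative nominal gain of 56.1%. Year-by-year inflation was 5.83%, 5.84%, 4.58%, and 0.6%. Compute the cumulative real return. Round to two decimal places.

Cumulative inflation factor: 1.0583 × 1.0584 × 1.0458 × 1.006 ≈ 1.17843.
Nominal growth factor: 1.56100. Real growth factor = 1.56100 / 1.17843 ≈ 1.32464.
Total real return ≈ 32.4639%.

32.46%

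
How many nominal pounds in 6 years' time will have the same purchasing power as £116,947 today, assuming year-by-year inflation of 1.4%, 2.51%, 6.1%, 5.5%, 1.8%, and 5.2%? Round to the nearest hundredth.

£145,721.84

Cumulative price-level factor: 1.014 × 1.0251 × 1.061 × 1.055 × 1.018 × 1.052 ≈ 1.2460502305.
Multiplying £116,947 by the price-level factor gives the future nominal sum.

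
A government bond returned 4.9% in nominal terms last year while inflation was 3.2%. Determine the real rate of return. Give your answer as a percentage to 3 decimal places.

Real return via the Fisher equation: (1 + 4.9%)/(1 + 3.2%) − 1 = 1.049/1.032 − 1 ≈ 0.01647.

1.647%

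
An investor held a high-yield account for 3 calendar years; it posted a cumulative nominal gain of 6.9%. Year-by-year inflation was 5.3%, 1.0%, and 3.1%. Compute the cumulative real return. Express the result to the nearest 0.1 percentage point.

-2.5%

Cumulative inflation factor: 1.053 × 1.010 × 1.031 ≈ 1.09650.
Nominal growth factor: 1.06900. Real growth factor = 1.06900 / 1.09650 ≈ 0.97492.
Total real return ≈ -2.5079%.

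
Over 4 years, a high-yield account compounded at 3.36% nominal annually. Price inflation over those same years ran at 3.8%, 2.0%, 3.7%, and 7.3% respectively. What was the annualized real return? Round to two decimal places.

Cumulative inflation factor: 1.038 × 1.020 × 1.037 × 1.073 ≈ 1.17808.
Nominal growth factor: 1.14133. Real growth factor = 1.14133 / 1.17808 ≈ 0.96880.
Annualized: 0.96880^(1/4) − 1 ≈ -0.00789.

-0.79%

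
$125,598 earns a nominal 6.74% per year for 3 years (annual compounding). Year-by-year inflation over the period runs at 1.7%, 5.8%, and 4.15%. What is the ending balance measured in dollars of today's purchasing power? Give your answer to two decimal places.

Nominal value at maturity: $125,598 × (1 + 6.74%)^3 ≈ $152,744.06.
Price-level factor over 3 years: 1.017 × 1.058 × 1.0415 = 1.120639419.
The maturity value deflated by that factor is the answer in today's purchasing power.

$136,300.81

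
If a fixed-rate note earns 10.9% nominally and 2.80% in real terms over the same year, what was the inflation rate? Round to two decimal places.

From (1+r_nom) = (1+r_real)(1+π), we get 1+π = (1 + 10.9%)/(1 + 2.80%) = 1.109/1.0280 ≈ 1.07879.
So π ≈ 7.8794%.

7.88%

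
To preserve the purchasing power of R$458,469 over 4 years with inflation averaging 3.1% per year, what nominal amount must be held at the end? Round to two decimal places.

Cumulative price-level factor: (1+3.1%)^4 ≈ 1.1298860875.
The nominal amount required is R$458,469 scaled up by that factor.

R$518,017.74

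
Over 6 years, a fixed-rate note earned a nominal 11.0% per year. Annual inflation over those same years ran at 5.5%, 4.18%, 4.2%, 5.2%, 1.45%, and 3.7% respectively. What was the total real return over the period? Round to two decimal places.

47.57%

Cumulative inflation factor: 1.055 × 1.0418 × 1.042 × 1.052 × 1.0145 × 1.037 ≈ 1.26751.
Nominal growth factor: 1.87041. Real growth factor = 1.87041 / 1.26751 ≈ 1.47566.
Total real return ≈ 47.5662%.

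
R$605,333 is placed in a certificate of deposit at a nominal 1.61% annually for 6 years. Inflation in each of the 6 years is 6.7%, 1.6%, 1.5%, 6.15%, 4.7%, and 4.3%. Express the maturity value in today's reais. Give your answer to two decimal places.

R$522,321.50

Nominal value at maturity: R$605,333 × (1 + 1.61%)^6 ≈ R$666,212.93.
Price-level factor over 6 years: 1.067 × 1.016 × 1.015 × 1.0615 × 1.047 × 1.043 ≈ 1.2754844204.
Dividing the nominal maturity value by the price-level factor gives the value in today's money.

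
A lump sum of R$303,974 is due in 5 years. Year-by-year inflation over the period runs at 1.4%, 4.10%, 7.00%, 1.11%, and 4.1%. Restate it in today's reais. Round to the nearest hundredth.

Price-level factor over 5 years: 1.014 × 1.0410 × 1.0700 × 1.0111 × 1.041 ≈ 1.1888232829.
Purchasing power today: R$303,974 divided by that factor.

R$255,693.18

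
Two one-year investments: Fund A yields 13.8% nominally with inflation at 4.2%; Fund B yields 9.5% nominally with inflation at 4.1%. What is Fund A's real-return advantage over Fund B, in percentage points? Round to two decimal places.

4.03

Fund A real return: 1.138/1.042 − 1 = 9.213%.
Fund B real return: 1.095/1.041 − 1 = 5.187%.
Difference: 9.213 − 5.187 = 4.026 pp.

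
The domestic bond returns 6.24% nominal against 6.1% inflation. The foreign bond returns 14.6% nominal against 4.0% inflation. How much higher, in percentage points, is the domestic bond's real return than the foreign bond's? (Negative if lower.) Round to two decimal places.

-10.06

The domestic bond real return: 1.0624/1.061 − 1 = 0.132%.
The foreign bond real return: 1.146/1.040 − 1 = 10.192%.
Difference: 0.132 − 10.192 = -10.060 pp.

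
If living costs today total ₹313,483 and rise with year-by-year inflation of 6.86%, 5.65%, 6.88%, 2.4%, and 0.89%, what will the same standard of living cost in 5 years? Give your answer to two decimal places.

₹390,789.77

Cumulative price-level factor: 1.0686 × 1.0565 × 1.0688 × 1.024 × 1.0089 ≈ 1.2466059489.
Multiplying ₹313,483 by the price-level factor gives the future nominal sum.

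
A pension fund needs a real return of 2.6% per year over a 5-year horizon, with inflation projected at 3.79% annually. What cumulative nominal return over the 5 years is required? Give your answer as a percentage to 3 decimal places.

Required annual nominal rate: (1+2.6%)(1+3.79%) − 1 = 6.48854%.
Cumulative over 5 years: (1 + 0.0648854)^5 − 1 ≈ 0.36935.

36.935%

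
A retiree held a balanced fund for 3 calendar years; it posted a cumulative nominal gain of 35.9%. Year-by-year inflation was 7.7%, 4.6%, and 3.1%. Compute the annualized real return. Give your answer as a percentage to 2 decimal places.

Cumulative inflation factor: 1.077 × 1.046 × 1.031 ≈ 1.16146.
Nominal growth factor: 1.35900. Real growth factor = 1.35900 / 1.16146 ≈ 1.17007.
Annualized: 1.17007^(1/3) − 1 ≈ 0.05375.

5.38%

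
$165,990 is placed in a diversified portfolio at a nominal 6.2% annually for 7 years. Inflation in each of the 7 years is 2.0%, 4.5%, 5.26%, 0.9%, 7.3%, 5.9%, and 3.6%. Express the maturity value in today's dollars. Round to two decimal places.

$189,769.80

Nominal value at maturity: $165,990 × (1 + 6.2%)^7 ≈ $252,902.74.
Price-level factor over 7 years: 1.020 × 1.045 × 1.0526 × 1.009 × 1.073 × 1.059 × 1.036 ≈ 1.3326816922.
The maturity value deflated by that factor is the answer in today's purchasing power.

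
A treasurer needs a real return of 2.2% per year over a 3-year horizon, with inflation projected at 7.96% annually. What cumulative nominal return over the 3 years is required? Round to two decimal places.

34.32%

Required annual nominal rate: (1+2.2%)(1+7.96%) − 1 = 10.33512%.
Cumulative over 3 years: (1 + 0.1033512)^3 − 1 ≈ 0.34320.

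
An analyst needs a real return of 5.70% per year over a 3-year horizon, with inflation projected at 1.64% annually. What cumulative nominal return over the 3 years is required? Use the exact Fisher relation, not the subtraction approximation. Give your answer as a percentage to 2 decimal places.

24.00%

Required annual nominal rate: (1+5.70%)(1+1.64%) − 1 = 7.43348%.
Cumulative over 3 years: (1 + 0.0743348)^3 − 1 ≈ 0.23999.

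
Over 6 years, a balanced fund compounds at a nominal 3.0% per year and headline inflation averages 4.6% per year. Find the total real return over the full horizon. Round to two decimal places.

-8.83%

The annual real rate is (1+3.0%)/(1+4.6%) − 1 = -1.5296%.
Compounded over 6 years: (1 + -0.015296)^6 − 1 ≈ -0.08834.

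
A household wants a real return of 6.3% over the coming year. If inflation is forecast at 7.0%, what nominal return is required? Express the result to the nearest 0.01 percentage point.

By the Fisher equation, 1 + r_nom = (1 + 6.3%)(1 + 7.0%) = 1.063 × 1.070 = 1.13741.
So r_nom = 13.741%.

13.74%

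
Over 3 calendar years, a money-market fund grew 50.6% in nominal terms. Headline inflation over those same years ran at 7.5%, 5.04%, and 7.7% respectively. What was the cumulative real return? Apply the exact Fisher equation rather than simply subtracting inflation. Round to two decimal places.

23.84%

Cumulative inflation factor: 1.075 × 1.0504 × 1.077 ≈ 1.21613.
Nominal growth factor: 1.50600. Real growth factor = 1.50600 / 1.21613 ≈ 1.23836.
Total real return ≈ 23.8358%.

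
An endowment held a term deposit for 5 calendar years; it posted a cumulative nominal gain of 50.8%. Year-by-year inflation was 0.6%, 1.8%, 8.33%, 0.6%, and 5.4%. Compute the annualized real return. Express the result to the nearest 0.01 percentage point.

5.09%

Cumulative inflation factor: 1.006 × 1.018 × 1.0833 × 1.006 × 1.054 ≈ 1.17634.
Nominal growth factor: 1.50800. Real growth factor = 1.50800 / 1.17634 ≈ 1.28194.
Annualized: 1.28194^(1/5) − 1 ≈ 0.05093.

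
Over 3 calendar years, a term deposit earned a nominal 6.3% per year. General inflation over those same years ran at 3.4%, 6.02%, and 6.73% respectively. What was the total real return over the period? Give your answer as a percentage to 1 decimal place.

Cumulative inflation factor: 1.034 × 1.0602 × 1.0673 ≈ 1.17002.
Nominal growth factor: 1.20116. Real growth factor = 1.20116 / 1.17002 ≈ 1.02661.
Total real return ≈ 2.6609%.

2.7%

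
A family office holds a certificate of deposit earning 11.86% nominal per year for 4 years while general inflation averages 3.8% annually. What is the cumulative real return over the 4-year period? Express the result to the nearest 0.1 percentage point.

34.9%

The annual real rate is (1+11.86%)/(1+3.8%) − 1 = 7.7649%.
Compounded over 4 years: (1 + 0.077649)^4 − 1 ≈ 0.34868.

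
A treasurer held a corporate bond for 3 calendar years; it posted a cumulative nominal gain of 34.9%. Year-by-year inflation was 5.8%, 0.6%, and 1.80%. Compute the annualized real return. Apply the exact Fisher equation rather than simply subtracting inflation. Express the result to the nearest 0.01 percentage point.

Cumulative inflation factor: 1.058 × 1.006 × 1.0180 ≈ 1.08351.
Nominal growth factor: 1.34900. Real growth factor = 1.34900 / 1.08351 ≈ 1.24503.
Annualized: 1.24503^(1/3) − 1 ≈ 0.07579.

7.58%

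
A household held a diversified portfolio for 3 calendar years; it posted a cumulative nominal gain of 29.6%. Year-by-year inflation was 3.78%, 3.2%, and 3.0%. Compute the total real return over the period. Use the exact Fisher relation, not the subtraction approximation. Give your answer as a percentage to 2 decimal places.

Cumulative inflation factor: 1.0378 × 1.032 × 1.030 ≈ 1.10314.
Nominal growth factor: 1.29600. Real growth factor = 1.29600 / 1.10314 ≈ 1.17483.
Total real return ≈ 17.4828%.

17.48%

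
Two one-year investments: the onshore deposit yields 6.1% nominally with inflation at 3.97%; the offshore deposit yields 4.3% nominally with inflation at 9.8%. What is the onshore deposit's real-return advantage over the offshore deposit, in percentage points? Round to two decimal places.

The onshore deposit real return: 1.061/1.0397 − 1 = 2.049%.
The offshore deposit real return: 1.043/1.098 − 1 = -5.009%.
Difference: 2.049 − (-5.009) = 7.058 pp.

7.06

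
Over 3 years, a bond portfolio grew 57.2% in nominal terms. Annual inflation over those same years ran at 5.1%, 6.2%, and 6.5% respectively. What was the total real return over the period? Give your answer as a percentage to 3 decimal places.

Cumulative inflation factor: 1.051 × 1.062 × 1.065 ≈ 1.18871.
Nominal growth factor: 1.57200. Real growth factor = 1.57200 / 1.18871 ≈ 1.32244.
Total real return ≈ 32.2439%.

32.244%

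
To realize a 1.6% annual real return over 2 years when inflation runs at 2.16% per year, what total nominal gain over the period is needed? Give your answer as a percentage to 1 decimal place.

Required annual nominal rate: (1+1.6%)(1+2.16%) − 1 = 3.79456%.
Cumulative over 2 years: (1 + 0.0379456)^2 − 1 ≈ 0.07733.

7.7%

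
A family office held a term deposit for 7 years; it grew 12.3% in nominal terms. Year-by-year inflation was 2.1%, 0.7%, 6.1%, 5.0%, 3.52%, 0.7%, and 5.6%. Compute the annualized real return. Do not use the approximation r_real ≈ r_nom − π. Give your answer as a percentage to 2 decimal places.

-1.64%

Cumulative inflation factor: 1.021 × 1.007 × 1.061 × 1.050 × 1.0352 × 1.007 × 1.056 ≈ 1.26089.
Nominal growth factor: 1.12300. Real growth factor = 1.12300 / 1.26089 ≈ 0.89064.
Annualized: 0.89064^(1/7) − 1 ≈ -0.01641.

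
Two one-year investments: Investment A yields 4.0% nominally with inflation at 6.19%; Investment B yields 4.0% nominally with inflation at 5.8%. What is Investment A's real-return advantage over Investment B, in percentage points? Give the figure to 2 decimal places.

-0.36

Investment A real return: 1.040/1.0619 − 1 = -2.062%.
Investment B real return: 1.040/1.058 − 1 = -1.701%.
Difference: -2.062 − (-1.701) = -0.361 pp.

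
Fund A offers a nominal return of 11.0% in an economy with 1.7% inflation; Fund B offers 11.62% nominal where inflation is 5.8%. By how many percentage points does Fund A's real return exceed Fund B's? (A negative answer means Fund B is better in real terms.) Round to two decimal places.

3.64

Fund A real return: 1.110/1.017 − 1 = 9.145%.
Fund B real return: 1.1162/1.058 − 1 = 5.501%.
Difference: 9.145 − 5.501 = 3.644 pp.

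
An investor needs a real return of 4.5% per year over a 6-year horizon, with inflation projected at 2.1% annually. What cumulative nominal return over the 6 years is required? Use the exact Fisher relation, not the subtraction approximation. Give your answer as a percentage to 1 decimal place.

Required annual nominal rate: (1+4.5%)(1+2.1%) − 1 = 6.6945%.
Cumulative over 6 years: (1 + 0.066945)^6 − 1 ≈ 0.47520.

47.5%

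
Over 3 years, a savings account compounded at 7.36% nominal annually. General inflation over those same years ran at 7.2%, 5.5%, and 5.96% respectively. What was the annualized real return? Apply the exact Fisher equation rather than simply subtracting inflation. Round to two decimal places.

1.08%

Cumulative inflation factor: 1.072 × 1.055 × 1.0596 ≈ 1.19837.
Nominal growth factor: 1.23745. Real growth factor = 1.23745 / 1.19837 ≈ 1.03261.
Annualized: 1.03261^(1/3) − 1 ≈ 0.01076.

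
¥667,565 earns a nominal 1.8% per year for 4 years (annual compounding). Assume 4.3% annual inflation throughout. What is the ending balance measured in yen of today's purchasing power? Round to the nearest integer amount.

Nominal value at maturity: ¥667,565 × (1 + 1.8%)^4 ≈ ¥716,943.
Price-level factor over 4 years: (1 + 4.3%)^4 ≈ 1.1834154468.
Dividing the nominal maturity value by the price-level factor gives the value in today's money.

¥605,825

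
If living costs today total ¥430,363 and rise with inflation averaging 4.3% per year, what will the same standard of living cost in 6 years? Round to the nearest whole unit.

¥554,040

Cumulative price-level factor: (1+4.3%)^6 ≈ 1.2873773104.
The nominal amount required is ¥430,363 scaled up by that factor.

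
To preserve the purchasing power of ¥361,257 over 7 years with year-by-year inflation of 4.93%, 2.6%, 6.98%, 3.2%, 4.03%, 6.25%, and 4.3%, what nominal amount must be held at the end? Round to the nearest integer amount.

Cumulative price-level factor: 1.0493 × 1.026 × 1.0698 × 1.032 × 1.0403 × 1.0625 × 1.043 ≈ 1.3702542890.
Multiplying ¥361,257 by the price-level factor gives the future nominal sum.

¥495,014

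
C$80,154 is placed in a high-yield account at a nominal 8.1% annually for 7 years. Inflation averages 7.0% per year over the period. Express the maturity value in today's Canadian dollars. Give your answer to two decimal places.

C$86,103.07

Nominal value at maturity: C$80,154 × (1 + 8.1%)^7 ≈ C$138,262.71.
Price-level factor over 7 years: (1 + 7.0%)^7 ≈ 1.6057814765.
The maturity value deflated by that factor is the answer in today's purchasing power.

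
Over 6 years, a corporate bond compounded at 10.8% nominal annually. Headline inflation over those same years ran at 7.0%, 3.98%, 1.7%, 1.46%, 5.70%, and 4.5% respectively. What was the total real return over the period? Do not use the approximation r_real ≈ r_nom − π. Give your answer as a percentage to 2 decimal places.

45.91%

Cumulative inflation factor: 1.070 × 1.0398 × 1.017 × 1.0146 × 1.0570 × 1.045 ≈ 1.26806.
Nominal growth factor: 1.85028. Real growth factor = 1.85028 / 1.26806 ≈ 1.45914.
Total real return ≈ 45.9143%.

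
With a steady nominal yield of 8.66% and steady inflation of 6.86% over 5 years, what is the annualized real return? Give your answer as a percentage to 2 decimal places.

1.68%

With constant rates the annual real return is the same each year: (1+8.66%)/(1+6.86%) − 1 = 0.01684.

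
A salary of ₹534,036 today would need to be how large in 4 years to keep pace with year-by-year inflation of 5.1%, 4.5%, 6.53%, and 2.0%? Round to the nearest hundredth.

Cumulative price-level factor: 1.051 × 1.045 × 1.0653 × 1.020 ≈ 1.1934139368.
The nominal amount required is ₹534,036 scaled up by that factor.

₹637,326.01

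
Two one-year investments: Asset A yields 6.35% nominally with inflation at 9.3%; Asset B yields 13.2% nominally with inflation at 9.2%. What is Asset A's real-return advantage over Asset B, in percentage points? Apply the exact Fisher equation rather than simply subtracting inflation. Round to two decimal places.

-6.36

Asset A real return: 1.0635/1.093 − 1 = -2.699%.
Asset B real return: 1.132/1.092 − 1 = 3.663%.
Difference: -2.699 − 3.663 = -6.362 pp.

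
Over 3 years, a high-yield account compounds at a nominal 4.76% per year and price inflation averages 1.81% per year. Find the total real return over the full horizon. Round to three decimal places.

The annual real rate is (1+4.76%)/(1+1.81%) − 1 = 2.8976%.
Compounded over 3 years: (1 + 0.028976)^3 − 1 ≈ 0.08947.

8.947%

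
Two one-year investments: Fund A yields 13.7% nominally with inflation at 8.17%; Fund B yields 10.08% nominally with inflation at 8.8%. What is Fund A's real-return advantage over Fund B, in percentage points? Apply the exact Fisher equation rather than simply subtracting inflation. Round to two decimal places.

3.94

Fund A real return: 1.137/1.0817 − 1 = 5.112%.
Fund B real return: 1.1008/1.088 − 1 = 1.176%.
Difference: 5.112 − 1.176 = 3.936 pp.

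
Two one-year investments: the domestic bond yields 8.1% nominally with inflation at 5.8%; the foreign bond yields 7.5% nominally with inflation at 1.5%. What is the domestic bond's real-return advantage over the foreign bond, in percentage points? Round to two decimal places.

The domestic bond real return: 1.081/1.058 − 1 = 2.174%.
The foreign bond real return: 1.075/1.015 − 1 = 5.911%.
Difference: 2.174 − 5.911 = -3.737 pp.

-3.74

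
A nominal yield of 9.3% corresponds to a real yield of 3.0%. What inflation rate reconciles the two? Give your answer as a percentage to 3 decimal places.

From (1+r_nom) = (1+r_real)(1+π), we get 1+π = (1 + 9.3%)/(1 + 3.0%) = 1.093/1.030 ≈ 1.06117.
So π ≈ 6.1165%.

6.117%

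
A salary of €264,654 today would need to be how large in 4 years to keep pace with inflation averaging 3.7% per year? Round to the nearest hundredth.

Cumulative price-level factor: (1+3.7%)^4 ≈ 1.1564184862.
The nominal amount required is €264,654 scaled up by that factor.

€306,050.78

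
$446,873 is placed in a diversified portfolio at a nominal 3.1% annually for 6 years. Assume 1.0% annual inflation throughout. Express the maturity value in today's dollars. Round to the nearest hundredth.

$505,600.93

Nominal value at maturity: $446,873 × (1 + 3.1%)^6 ≈ $536,705.58.
Price-level factor over 6 years: (1 + 1.0%)^6 ≈ 1.0615201506.
The maturity value deflated by that factor is the answer in today's purchasing power.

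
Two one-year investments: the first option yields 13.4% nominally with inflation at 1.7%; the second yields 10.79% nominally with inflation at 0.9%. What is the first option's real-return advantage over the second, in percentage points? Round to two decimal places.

The first option real return: 1.134/1.017 − 1 = 11.504%.
The second real return: 1.1079/1.009 − 1 = 9.802%.
Difference: 11.504 − 9.802 = 1.702 pp.

1.70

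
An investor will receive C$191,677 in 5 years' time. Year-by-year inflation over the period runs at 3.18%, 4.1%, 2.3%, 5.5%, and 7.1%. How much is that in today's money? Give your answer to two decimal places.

C$154,385.39

Price-level factor over 5 years: 1.0318 × 1.041 × 1.023 × 1.055 × 1.071 ≈ 1.2415488650.
Purchasing power today: C$191,677 divided by that factor.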